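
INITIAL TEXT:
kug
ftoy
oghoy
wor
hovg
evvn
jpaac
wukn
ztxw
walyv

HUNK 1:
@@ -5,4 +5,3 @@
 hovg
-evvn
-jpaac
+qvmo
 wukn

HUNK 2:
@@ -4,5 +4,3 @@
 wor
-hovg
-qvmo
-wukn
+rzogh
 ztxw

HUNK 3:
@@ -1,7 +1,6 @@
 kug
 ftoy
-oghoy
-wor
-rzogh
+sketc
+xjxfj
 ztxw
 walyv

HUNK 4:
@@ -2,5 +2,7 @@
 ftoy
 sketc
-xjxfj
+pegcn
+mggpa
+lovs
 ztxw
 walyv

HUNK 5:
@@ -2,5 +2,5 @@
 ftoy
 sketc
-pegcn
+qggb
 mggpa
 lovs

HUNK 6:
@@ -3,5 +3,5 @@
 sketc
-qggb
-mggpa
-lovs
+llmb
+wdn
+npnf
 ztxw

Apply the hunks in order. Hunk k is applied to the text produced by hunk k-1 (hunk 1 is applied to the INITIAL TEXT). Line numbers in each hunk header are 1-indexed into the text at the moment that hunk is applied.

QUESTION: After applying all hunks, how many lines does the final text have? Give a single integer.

Hunk 1: at line 5 remove [evvn,jpaac] add [qvmo] -> 9 lines: kug ftoy oghoy wor hovg qvmo wukn ztxw walyv
Hunk 2: at line 4 remove [hovg,qvmo,wukn] add [rzogh] -> 7 lines: kug ftoy oghoy wor rzogh ztxw walyv
Hunk 3: at line 1 remove [oghoy,wor,rzogh] add [sketc,xjxfj] -> 6 lines: kug ftoy sketc xjxfj ztxw walyv
Hunk 4: at line 2 remove [xjxfj] add [pegcn,mggpa,lovs] -> 8 lines: kug ftoy sketc pegcn mggpa lovs ztxw walyv
Hunk 5: at line 2 remove [pegcn] add [qggb] -> 8 lines: kug ftoy sketc qggb mggpa lovs ztxw walyv
Hunk 6: at line 3 remove [qggb,mggpa,lovs] add [llmb,wdn,npnf] -> 8 lines: kug ftoy sketc llmb wdn npnf ztxw walyv
Final line count: 8

Answer: 8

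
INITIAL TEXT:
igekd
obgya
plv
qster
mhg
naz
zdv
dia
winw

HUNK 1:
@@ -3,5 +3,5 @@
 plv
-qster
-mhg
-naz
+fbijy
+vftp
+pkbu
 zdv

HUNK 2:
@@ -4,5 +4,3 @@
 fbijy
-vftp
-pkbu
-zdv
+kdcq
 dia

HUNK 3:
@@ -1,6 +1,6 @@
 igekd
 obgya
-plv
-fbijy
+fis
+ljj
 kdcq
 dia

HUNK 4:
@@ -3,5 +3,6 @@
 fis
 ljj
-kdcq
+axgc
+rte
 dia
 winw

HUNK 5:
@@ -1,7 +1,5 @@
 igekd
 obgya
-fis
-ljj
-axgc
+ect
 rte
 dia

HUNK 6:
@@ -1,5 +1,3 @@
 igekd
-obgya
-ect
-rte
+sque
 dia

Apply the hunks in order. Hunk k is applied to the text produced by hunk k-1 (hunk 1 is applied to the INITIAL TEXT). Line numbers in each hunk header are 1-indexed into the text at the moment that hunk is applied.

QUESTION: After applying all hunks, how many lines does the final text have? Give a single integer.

Hunk 1: at line 3 remove [qster,mhg,naz] add [fbijy,vftp,pkbu] -> 9 lines: igekd obgya plv fbijy vftp pkbu zdv dia winw
Hunk 2: at line 4 remove [vftp,pkbu,zdv] add [kdcq] -> 7 lines: igekd obgya plv fbijy kdcq dia winw
Hunk 3: at line 1 remove [plv,fbijy] add [fis,ljj] -> 7 lines: igekd obgya fis ljj kdcq dia winw
Hunk 4: at line 3 remove [kdcq] add [axgc,rte] -> 8 lines: igekd obgya fis ljj axgc rte dia winw
Hunk 5: at line 1 remove [fis,ljj,axgc] add [ect] -> 6 lines: igekd obgya ect rte dia winw
Hunk 6: at line 1 remove [obgya,ect,rte] add [sque] -> 4 lines: igekd sque dia winw
Final line count: 4

Answer: 4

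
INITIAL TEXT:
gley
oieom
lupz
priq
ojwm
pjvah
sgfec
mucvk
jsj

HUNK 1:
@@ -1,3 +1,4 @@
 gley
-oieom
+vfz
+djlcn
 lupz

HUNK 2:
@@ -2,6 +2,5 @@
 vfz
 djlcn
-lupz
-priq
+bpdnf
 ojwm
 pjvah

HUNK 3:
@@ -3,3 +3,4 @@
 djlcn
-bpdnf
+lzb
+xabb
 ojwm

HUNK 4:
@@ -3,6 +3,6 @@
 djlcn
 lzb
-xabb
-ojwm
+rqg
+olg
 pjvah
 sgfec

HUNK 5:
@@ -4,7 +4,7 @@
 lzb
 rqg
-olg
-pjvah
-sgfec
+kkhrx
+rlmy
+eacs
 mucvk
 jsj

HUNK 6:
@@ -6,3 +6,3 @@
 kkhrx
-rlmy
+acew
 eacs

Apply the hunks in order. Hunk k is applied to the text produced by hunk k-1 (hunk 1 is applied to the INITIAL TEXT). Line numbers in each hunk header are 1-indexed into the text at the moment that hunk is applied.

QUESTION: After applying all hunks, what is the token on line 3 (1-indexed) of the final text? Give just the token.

Answer: djlcn

Derivation:
Hunk 1: at line 1 remove [oieom] add [vfz,djlcn] -> 10 lines: gley vfz djlcn lupz priq ojwm pjvah sgfec mucvk jsj
Hunk 2: at line 2 remove [lupz,priq] add [bpdnf] -> 9 lines: gley vfz djlcn bpdnf ojwm pjvah sgfec mucvk jsj
Hunk 3: at line 3 remove [bpdnf] add [lzb,xabb] -> 10 lines: gley vfz djlcn lzb xabb ojwm pjvah sgfec mucvk jsj
Hunk 4: at line 3 remove [xabb,ojwm] add [rqg,olg] -> 10 lines: gley vfz djlcn lzb rqg olg pjvah sgfec mucvk jsj
Hunk 5: at line 4 remove [olg,pjvah,sgfec] add [kkhrx,rlmy,eacs] -> 10 lines: gley vfz djlcn lzb rqg kkhrx rlmy eacs mucvk jsj
Hunk 6: at line 6 remove [rlmy] add [acew] -> 10 lines: gley vfz djlcn lzb rqg kkhrx acew eacs mucvk jsj
Final line 3: djlcn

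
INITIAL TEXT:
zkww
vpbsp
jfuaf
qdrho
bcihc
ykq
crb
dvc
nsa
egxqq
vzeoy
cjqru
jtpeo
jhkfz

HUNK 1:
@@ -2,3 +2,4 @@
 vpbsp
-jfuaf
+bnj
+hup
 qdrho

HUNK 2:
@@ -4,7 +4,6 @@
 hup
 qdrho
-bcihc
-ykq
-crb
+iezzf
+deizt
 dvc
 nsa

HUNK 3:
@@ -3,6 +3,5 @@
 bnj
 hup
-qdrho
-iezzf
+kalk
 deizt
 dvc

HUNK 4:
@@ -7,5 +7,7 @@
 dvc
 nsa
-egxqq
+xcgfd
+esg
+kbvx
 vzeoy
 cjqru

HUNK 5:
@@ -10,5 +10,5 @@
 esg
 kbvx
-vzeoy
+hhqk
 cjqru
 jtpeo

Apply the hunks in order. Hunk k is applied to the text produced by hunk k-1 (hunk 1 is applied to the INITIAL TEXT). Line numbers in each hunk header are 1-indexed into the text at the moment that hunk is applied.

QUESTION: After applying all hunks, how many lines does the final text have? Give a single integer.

Hunk 1: at line 2 remove [jfuaf] add [bnj,hup] -> 15 lines: zkww vpbsp bnj hup qdrho bcihc ykq crb dvc nsa egxqq vzeoy cjqru jtpeo jhkfz
Hunk 2: at line 4 remove [bcihc,ykq,crb] add [iezzf,deizt] -> 14 lines: zkww vpbsp bnj hup qdrho iezzf deizt dvc nsa egxqq vzeoy cjqru jtpeo jhkfz
Hunk 3: at line 3 remove [qdrho,iezzf] add [kalk] -> 13 lines: zkww vpbsp bnj hup kalk deizt dvc nsa egxqq vzeoy cjqru jtpeo jhkfz
Hunk 4: at line 7 remove [egxqq] add [xcgfd,esg,kbvx] -> 15 lines: zkww vpbsp bnj hup kalk deizt dvc nsa xcgfd esg kbvx vzeoy cjqru jtpeo jhkfz
Hunk 5: at line 10 remove [vzeoy] add [hhqk] -> 15 lines: zkww vpbsp bnj hup kalk deizt dvc nsa xcgfd esg kbvx hhqk cjqru jtpeo jhkfz
Final line count: 15

Answer: 15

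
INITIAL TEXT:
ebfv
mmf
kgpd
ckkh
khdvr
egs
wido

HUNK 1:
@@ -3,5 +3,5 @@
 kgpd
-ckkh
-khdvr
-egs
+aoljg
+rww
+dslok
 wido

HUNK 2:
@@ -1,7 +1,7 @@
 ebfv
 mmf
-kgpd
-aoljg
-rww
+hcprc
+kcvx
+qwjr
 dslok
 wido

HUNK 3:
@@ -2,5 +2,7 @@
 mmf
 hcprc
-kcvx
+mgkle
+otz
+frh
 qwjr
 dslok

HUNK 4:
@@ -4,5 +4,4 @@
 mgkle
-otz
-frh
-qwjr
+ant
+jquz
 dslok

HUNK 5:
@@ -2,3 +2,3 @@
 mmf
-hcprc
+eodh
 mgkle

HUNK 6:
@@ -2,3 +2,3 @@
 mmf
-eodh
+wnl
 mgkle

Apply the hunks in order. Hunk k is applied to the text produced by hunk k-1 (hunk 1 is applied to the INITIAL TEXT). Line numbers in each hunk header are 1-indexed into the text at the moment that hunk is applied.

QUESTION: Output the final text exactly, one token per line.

Hunk 1: at line 3 remove [ckkh,khdvr,egs] add [aoljg,rww,dslok] -> 7 lines: ebfv mmf kgpd aoljg rww dslok wido
Hunk 2: at line 1 remove [kgpd,aoljg,rww] add [hcprc,kcvx,qwjr] -> 7 lines: ebfv mmf hcprc kcvx qwjr dslok wido
Hunk 3: at line 2 remove [kcvx] add [mgkle,otz,frh] -> 9 lines: ebfv mmf hcprc mgkle otz frh qwjr dslok wido
Hunk 4: at line 4 remove [otz,frh,qwjr] add [ant,jquz] -> 8 lines: ebfv mmf hcprc mgkle ant jquz dslok wido
Hunk 5: at line 2 remove [hcprc] add [eodh] -> 8 lines: ebfv mmf eodh mgkle ant jquz dslok wido
Hunk 6: at line 2 remove [eodh] add [wnl] -> 8 lines: ebfv mmf wnl mgkle ant jquz dslok wido

Answer: ebfv
mmf
wnl
mgkle
ant
jquz
dslok
wido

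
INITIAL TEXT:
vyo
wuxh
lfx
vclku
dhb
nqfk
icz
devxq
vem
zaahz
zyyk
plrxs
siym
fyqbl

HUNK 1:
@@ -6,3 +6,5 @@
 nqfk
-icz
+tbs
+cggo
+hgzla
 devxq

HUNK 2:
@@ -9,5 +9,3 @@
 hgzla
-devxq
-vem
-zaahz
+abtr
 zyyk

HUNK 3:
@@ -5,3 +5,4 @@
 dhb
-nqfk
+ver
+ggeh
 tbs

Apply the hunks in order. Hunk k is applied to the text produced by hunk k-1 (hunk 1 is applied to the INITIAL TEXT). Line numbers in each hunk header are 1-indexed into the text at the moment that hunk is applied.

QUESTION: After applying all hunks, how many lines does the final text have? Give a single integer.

Answer: 15

Derivation:
Hunk 1: at line 6 remove [icz] add [tbs,cggo,hgzla] -> 16 lines: vyo wuxh lfx vclku dhb nqfk tbs cggo hgzla devxq vem zaahz zyyk plrxs siym fyqbl
Hunk 2: at line 9 remove [devxq,vem,zaahz] add [abtr] -> 14 lines: vyo wuxh lfx vclku dhb nqfk tbs cggo hgzla abtr zyyk plrxs siym fyqbl
Hunk 3: at line 5 remove [nqfk] add [ver,ggeh] -> 15 lines: vyo wuxh lfx vclku dhb ver ggeh tbs cggo hgzla abtr zyyk plrxs siym fyqbl
Final line count: 15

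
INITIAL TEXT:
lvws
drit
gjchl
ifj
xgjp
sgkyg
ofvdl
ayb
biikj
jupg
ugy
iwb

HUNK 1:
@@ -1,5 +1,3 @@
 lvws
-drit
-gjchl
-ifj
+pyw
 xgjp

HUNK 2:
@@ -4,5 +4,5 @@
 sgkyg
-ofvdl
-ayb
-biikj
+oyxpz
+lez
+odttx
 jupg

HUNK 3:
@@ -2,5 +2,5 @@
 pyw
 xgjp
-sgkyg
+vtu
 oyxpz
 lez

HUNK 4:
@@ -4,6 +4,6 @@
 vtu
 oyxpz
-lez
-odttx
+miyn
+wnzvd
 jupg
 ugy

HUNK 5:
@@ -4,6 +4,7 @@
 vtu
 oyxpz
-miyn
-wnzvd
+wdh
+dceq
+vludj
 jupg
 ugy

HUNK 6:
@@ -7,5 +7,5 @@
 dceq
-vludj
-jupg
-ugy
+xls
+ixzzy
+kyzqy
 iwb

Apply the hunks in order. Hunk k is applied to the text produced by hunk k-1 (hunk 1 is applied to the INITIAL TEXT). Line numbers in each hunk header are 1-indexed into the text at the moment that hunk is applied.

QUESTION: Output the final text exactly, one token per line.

Hunk 1: at line 1 remove [drit,gjchl,ifj] add [pyw] -> 10 lines: lvws pyw xgjp sgkyg ofvdl ayb biikj jupg ugy iwb
Hunk 2: at line 4 remove [ofvdl,ayb,biikj] add [oyxpz,lez,odttx] -> 10 lines: lvws pyw xgjp sgkyg oyxpz lez odttx jupg ugy iwb
Hunk 3: at line 2 remove [sgkyg] add [vtu] -> 10 lines: lvws pyw xgjp vtu oyxpz lez odttx jupg ugy iwb
Hunk 4: at line 4 remove [lez,odttx] add [miyn,wnzvd] -> 10 lines: lvws pyw xgjp vtu oyxpz miyn wnzvd jupg ugy iwb
Hunk 5: at line 4 remove [miyn,wnzvd] add [wdh,dceq,vludj] -> 11 lines: lvws pyw xgjp vtu oyxpz wdh dceq vludj jupg ugy iwb
Hunk 6: at line 7 remove [vludj,jupg,ugy] add [xls,ixzzy,kyzqy] -> 11 lines: lvws pyw xgjp vtu oyxpz wdh dceq xls ixzzy kyzqy iwb

Answer: lvws
pyw
xgjp
vtu
oyxpz
wdh
dceq
xls
ixzzy
kyzqy
iwb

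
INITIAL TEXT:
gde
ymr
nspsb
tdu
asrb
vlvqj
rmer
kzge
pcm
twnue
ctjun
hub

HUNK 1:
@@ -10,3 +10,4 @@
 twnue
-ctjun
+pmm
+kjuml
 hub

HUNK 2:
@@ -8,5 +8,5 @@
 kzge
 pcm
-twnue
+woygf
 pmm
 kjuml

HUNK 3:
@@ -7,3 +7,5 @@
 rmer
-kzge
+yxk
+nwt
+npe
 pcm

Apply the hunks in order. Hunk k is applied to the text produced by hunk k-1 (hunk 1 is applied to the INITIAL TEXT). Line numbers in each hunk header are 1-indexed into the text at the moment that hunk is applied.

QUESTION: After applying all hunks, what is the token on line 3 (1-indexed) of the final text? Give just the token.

Answer: nspsb

Derivation:
Hunk 1: at line 10 remove [ctjun] add [pmm,kjuml] -> 13 lines: gde ymr nspsb tdu asrb vlvqj rmer kzge pcm twnue pmm kjuml hub
Hunk 2: at line 8 remove [twnue] add [woygf] -> 13 lines: gde ymr nspsb tdu asrb vlvqj rmer kzge pcm woygf pmm kjuml hub
Hunk 3: at line 7 remove [kzge] add [yxk,nwt,npe] -> 15 lines: gde ymr nspsb tdu asrb vlvqj rmer yxk nwt npe pcm woygf pmm kjuml hub
Final line 3: nspsb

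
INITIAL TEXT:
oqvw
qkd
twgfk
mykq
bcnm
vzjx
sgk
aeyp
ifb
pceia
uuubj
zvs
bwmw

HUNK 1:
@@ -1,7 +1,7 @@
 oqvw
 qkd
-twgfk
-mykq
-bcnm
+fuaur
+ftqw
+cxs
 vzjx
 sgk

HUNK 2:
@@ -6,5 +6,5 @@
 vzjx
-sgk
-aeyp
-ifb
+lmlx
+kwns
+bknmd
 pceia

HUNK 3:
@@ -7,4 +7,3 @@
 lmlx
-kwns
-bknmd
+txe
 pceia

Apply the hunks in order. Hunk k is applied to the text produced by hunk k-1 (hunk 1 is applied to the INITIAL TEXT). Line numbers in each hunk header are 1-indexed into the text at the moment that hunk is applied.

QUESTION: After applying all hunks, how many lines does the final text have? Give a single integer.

Answer: 12

Derivation:
Hunk 1: at line 1 remove [twgfk,mykq,bcnm] add [fuaur,ftqw,cxs] -> 13 lines: oqvw qkd fuaur ftqw cxs vzjx sgk aeyp ifb pceia uuubj zvs bwmw
Hunk 2: at line 6 remove [sgk,aeyp,ifb] add [lmlx,kwns,bknmd] -> 13 lines: oqvw qkd fuaur ftqw cxs vzjx lmlx kwns bknmd pceia uuubj zvs bwmw
Hunk 3: at line 7 remove [kwns,bknmd] add [txe] -> 12 lines: oqvw qkd fuaur ftqw cxs vzjx lmlx txe pceia uuubj zvs bwmw
Final line count: 12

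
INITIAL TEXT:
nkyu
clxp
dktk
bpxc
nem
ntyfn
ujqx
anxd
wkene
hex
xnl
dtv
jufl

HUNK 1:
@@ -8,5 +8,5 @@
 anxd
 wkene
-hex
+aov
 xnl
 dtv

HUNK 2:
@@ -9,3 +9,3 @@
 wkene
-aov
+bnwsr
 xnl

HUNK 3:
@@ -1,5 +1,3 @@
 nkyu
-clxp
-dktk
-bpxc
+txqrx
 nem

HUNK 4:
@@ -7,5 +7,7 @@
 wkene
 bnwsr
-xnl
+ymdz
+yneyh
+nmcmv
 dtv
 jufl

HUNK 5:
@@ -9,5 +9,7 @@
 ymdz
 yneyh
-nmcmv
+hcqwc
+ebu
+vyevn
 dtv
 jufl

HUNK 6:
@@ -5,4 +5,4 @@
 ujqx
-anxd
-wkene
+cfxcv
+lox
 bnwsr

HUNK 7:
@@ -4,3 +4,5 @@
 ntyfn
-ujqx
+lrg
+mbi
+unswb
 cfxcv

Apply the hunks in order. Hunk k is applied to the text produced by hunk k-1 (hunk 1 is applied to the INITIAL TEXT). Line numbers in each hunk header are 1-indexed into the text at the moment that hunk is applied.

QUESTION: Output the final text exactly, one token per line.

Answer: nkyu
txqrx
nem
ntyfn
lrg
mbi
unswb
cfxcv
lox
bnwsr
ymdz
yneyh
hcqwc
ebu
vyevn
dtv
jufl

Derivation:
Hunk 1: at line 8 remove [hex] add [aov] -> 13 lines: nkyu clxp dktk bpxc nem ntyfn ujqx anxd wkene aov xnl dtv jufl
Hunk 2: at line 9 remove [aov] add [bnwsr] -> 13 lines: nkyu clxp dktk bpxc nem ntyfn ujqx anxd wkene bnwsr xnl dtv jufl
Hunk 3: at line 1 remove [clxp,dktk,bpxc] add [txqrx] -> 11 lines: nkyu txqrx nem ntyfn ujqx anxd wkene bnwsr xnl dtv jufl
Hunk 4: at line 7 remove [xnl] add [ymdz,yneyh,nmcmv] -> 13 lines: nkyu txqrx nem ntyfn ujqx anxd wkene bnwsr ymdz yneyh nmcmv dtv jufl
Hunk 5: at line 9 remove [nmcmv] add [hcqwc,ebu,vyevn] -> 15 lines: nkyu txqrx nem ntyfn ujqx anxd wkene bnwsr ymdz yneyh hcqwc ebu vyevn dtv jufl
Hunk 6: at line 5 remove [anxd,wkene] add [cfxcv,lox] -> 15 lines: nkyu txqrx nem ntyfn ujqx cfxcv lox bnwsr ymdz yneyh hcqwc ebu vyevn dtv jufl
Hunk 7: at line 4 remove [ujqx] add [lrg,mbi,unswb] -> 17 lines: nkyu txqrx nem ntyfn lrg mbi unswb cfxcv lox bnwsr ymdz yneyh hcqwc ebu vyevn dtv jufl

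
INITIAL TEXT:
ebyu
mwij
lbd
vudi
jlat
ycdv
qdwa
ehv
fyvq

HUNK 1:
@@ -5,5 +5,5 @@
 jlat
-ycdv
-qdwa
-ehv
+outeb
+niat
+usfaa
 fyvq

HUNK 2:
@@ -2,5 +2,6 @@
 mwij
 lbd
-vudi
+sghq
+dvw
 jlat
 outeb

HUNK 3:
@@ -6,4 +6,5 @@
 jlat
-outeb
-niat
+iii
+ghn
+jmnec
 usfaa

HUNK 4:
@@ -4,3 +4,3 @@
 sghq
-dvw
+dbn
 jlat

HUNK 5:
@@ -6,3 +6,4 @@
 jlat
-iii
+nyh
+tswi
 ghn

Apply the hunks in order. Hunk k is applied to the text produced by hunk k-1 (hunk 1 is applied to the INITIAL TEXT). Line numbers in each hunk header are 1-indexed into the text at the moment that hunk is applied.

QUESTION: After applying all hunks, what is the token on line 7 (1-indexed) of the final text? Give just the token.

Answer: nyh

Derivation:
Hunk 1: at line 5 remove [ycdv,qdwa,ehv] add [outeb,niat,usfaa] -> 9 lines: ebyu mwij lbd vudi jlat outeb niat usfaa fyvq
Hunk 2: at line 2 remove [vudi] add [sghq,dvw] -> 10 lines: ebyu mwij lbd sghq dvw jlat outeb niat usfaa fyvq
Hunk 3: at line 6 remove [outeb,niat] add [iii,ghn,jmnec] -> 11 lines: ebyu mwij lbd sghq dvw jlat iii ghn jmnec usfaa fyvq
Hunk 4: at line 4 remove [dvw] add [dbn] -> 11 lines: ebyu mwij lbd sghq dbn jlat iii ghn jmnec usfaa fyvq
Hunk 5: at line 6 remove [iii] add [nyh,tswi] -> 12 lines: ebyu mwij lbd sghq dbn jlat nyh tswi ghn jmnec usfaa fyvq
Final line 7: nyh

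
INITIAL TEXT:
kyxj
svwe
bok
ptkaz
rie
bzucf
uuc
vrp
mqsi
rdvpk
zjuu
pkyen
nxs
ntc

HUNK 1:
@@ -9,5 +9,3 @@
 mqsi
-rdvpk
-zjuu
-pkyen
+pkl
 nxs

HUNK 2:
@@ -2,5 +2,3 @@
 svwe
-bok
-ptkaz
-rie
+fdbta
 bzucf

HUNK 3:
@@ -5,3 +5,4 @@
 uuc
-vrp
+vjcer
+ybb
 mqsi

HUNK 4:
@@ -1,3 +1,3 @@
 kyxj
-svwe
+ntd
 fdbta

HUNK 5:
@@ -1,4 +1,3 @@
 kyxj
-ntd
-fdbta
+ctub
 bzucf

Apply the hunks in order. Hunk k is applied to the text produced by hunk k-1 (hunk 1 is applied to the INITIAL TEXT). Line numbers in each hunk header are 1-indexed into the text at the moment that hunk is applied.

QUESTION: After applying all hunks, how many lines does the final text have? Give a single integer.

Hunk 1: at line 9 remove [rdvpk,zjuu,pkyen] add [pkl] -> 12 lines: kyxj svwe bok ptkaz rie bzucf uuc vrp mqsi pkl nxs ntc
Hunk 2: at line 2 remove [bok,ptkaz,rie] add [fdbta] -> 10 lines: kyxj svwe fdbta bzucf uuc vrp mqsi pkl nxs ntc
Hunk 3: at line 5 remove [vrp] add [vjcer,ybb] -> 11 lines: kyxj svwe fdbta bzucf uuc vjcer ybb mqsi pkl nxs ntc
Hunk 4: at line 1 remove [svwe] add [ntd] -> 11 lines: kyxj ntd fdbta bzucf uuc vjcer ybb mqsi pkl nxs ntc
Hunk 5: at line 1 remove [ntd,fdbta] add [ctub] -> 10 lines: kyxj ctub bzucf uuc vjcer ybb mqsi pkl nxs ntc
Final line count: 10

Answer: 10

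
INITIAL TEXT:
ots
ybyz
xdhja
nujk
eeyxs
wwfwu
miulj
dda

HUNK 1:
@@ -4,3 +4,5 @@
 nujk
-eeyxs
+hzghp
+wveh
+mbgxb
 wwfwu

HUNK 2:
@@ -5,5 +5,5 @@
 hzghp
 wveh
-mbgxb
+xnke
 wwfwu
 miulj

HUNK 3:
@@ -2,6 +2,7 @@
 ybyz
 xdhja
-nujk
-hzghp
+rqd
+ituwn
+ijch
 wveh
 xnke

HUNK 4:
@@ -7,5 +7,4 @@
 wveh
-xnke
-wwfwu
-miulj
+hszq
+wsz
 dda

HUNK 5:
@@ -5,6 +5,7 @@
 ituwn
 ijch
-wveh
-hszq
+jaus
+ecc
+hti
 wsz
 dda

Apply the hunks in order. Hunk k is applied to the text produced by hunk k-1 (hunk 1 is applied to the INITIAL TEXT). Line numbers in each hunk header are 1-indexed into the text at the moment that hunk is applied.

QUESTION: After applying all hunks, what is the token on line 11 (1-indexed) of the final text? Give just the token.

Answer: dda

Derivation:
Hunk 1: at line 4 remove [eeyxs] add [hzghp,wveh,mbgxb] -> 10 lines: ots ybyz xdhja nujk hzghp wveh mbgxb wwfwu miulj dda
Hunk 2: at line 5 remove [mbgxb] add [xnke] -> 10 lines: ots ybyz xdhja nujk hzghp wveh xnke wwfwu miulj dda
Hunk 3: at line 2 remove [nujk,hzghp] add [rqd,ituwn,ijch] -> 11 lines: ots ybyz xdhja rqd ituwn ijch wveh xnke wwfwu miulj dda
Hunk 4: at line 7 remove [xnke,wwfwu,miulj] add [hszq,wsz] -> 10 lines: ots ybyz xdhja rqd ituwn ijch wveh hszq wsz dda
Hunk 5: at line 5 remove [wveh,hszq] add [jaus,ecc,hti] -> 11 lines: ots ybyz xdhja rqd ituwn ijch jaus ecc hti wsz dda
Final line 11: dda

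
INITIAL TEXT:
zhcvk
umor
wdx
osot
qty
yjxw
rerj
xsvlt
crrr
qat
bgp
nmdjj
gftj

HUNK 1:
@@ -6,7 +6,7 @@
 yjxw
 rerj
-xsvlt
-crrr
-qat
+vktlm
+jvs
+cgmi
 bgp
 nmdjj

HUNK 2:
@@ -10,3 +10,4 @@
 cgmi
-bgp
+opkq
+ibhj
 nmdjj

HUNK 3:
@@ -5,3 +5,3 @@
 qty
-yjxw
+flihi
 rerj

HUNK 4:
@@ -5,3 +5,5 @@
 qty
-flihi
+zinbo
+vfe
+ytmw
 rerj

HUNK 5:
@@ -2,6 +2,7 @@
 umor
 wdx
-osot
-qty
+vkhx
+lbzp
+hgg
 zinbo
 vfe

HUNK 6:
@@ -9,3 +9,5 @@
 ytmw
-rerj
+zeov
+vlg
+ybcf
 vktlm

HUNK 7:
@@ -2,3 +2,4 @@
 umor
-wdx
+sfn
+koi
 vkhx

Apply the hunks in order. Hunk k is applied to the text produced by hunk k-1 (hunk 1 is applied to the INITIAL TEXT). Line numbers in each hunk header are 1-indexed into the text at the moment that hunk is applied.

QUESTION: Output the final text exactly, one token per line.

Answer: zhcvk
umor
sfn
koi
vkhx
lbzp
hgg
zinbo
vfe
ytmw
zeov
vlg
ybcf
vktlm
jvs
cgmi
opkq
ibhj
nmdjj
gftj

Derivation:
Hunk 1: at line 6 remove [xsvlt,crrr,qat] add [vktlm,jvs,cgmi] -> 13 lines: zhcvk umor wdx osot qty yjxw rerj vktlm jvs cgmi bgp nmdjj gftj
Hunk 2: at line 10 remove [bgp] add [opkq,ibhj] -> 14 lines: zhcvk umor wdx osot qty yjxw rerj vktlm jvs cgmi opkq ibhj nmdjj gftj
Hunk 3: at line 5 remove [yjxw] add [flihi] -> 14 lines: zhcvk umor wdx osot qty flihi rerj vktlm jvs cgmi opkq ibhj nmdjj gftj
Hunk 4: at line 5 remove [flihi] add [zinbo,vfe,ytmw] -> 16 lines: zhcvk umor wdx osot qty zinbo vfe ytmw rerj vktlm jvs cgmi opkq ibhj nmdjj gftj
Hunk 5: at line 2 remove [osot,qty] add [vkhx,lbzp,hgg] -> 17 lines: zhcvk umor wdx vkhx lbzp hgg zinbo vfe ytmw rerj vktlm jvs cgmi opkq ibhj nmdjj gftj
Hunk 6: at line 9 remove [rerj] add [zeov,vlg,ybcf] -> 19 lines: zhcvk umor wdx vkhx lbzp hgg zinbo vfe ytmw zeov vlg ybcf vktlm jvs cgmi opkq ibhj nmdjj gftj
Hunk 7: at line 2 remove [wdx] add [sfn,koi] -> 20 lines: zhcvk umor sfn koi vkhx lbzp hgg zinbo vfe ytmw zeov vlg ybcf vktlm jvs cgmi opkq ibhj nmdjj gftj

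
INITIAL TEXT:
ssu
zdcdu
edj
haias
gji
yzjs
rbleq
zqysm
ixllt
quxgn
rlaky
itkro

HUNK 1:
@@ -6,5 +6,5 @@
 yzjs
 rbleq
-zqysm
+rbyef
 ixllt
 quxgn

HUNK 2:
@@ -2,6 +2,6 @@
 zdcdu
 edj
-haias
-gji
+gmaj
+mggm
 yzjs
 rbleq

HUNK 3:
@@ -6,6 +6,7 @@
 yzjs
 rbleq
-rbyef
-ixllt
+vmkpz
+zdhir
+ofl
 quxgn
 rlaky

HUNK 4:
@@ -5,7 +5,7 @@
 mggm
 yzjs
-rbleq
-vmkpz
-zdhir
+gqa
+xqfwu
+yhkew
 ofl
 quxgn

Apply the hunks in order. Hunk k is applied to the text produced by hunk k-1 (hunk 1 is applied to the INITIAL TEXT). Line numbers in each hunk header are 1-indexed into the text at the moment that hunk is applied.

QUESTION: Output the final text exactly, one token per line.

Answer: ssu
zdcdu
edj
gmaj
mggm
yzjs
gqa
xqfwu
yhkew
ofl
quxgn
rlaky
itkro

Derivation:
Hunk 1: at line 6 remove [zqysm] add [rbyef] -> 12 lines: ssu zdcdu edj haias gji yzjs rbleq rbyef ixllt quxgn rlaky itkro
Hunk 2: at line 2 remove [haias,gji] add [gmaj,mggm] -> 12 lines: ssu zdcdu edj gmaj mggm yzjs rbleq rbyef ixllt quxgn rlaky itkro
Hunk 3: at line 6 remove [rbyef,ixllt] add [vmkpz,zdhir,ofl] -> 13 lines: ssu zdcdu edj gmaj mggm yzjs rbleq vmkpz zdhir ofl quxgn rlaky itkro
Hunk 4: at line 5 remove [rbleq,vmkpz,zdhir] add [gqa,xqfwu,yhkew] -> 13 lines: ssu zdcdu edj gmaj mggm yzjs gqa xqfwu yhkew ofl quxgn rlaky itkro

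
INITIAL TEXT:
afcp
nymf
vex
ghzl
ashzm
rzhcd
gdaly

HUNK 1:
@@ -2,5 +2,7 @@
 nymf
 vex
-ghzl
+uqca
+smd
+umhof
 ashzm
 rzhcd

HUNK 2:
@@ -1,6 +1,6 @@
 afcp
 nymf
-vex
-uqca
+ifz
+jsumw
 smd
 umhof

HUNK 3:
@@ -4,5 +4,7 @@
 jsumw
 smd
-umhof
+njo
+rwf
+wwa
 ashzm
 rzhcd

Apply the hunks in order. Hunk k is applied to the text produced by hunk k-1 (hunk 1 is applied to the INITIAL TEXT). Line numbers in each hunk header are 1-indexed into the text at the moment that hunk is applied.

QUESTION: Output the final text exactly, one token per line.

Answer: afcp
nymf
ifz
jsumw
smd
njo
rwf
wwa
ashzm
rzhcd
gdaly

Derivation:
Hunk 1: at line 2 remove [ghzl] add [uqca,smd,umhof] -> 9 lines: afcp nymf vex uqca smd umhof ashzm rzhcd gdaly
Hunk 2: at line 1 remove [vex,uqca] add [ifz,jsumw] -> 9 lines: afcp nymf ifz jsumw smd umhof ashzm rzhcd gdaly
Hunk 3: at line 4 remove [umhof] add [njo,rwf,wwa] -> 11 lines: afcp nymf ifz jsumw smd njo rwf wwa ashzm rzhcd gdaly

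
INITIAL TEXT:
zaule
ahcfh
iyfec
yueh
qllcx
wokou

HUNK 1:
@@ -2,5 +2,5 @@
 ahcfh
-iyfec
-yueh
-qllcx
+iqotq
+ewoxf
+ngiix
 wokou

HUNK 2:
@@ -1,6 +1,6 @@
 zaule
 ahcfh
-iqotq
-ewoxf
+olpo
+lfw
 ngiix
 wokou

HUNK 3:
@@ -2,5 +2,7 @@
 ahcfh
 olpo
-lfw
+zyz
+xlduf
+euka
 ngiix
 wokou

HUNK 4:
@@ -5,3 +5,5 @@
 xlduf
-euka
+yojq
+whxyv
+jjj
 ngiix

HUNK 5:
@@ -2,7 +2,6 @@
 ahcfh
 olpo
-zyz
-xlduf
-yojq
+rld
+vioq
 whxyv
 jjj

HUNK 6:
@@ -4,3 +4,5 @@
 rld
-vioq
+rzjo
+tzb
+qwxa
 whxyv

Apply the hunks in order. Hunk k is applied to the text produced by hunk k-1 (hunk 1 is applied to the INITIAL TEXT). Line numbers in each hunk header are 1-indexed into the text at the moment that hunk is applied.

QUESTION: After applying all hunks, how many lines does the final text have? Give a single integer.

Hunk 1: at line 2 remove [iyfec,yueh,qllcx] add [iqotq,ewoxf,ngiix] -> 6 lines: zaule ahcfh iqotq ewoxf ngiix wokou
Hunk 2: at line 1 remove [iqotq,ewoxf] add [olpo,lfw] -> 6 lines: zaule ahcfh olpo lfw ngiix wokou
Hunk 3: at line 2 remove [lfw] add [zyz,xlduf,euka] -> 8 lines: zaule ahcfh olpo zyz xlduf euka ngiix wokou
Hunk 4: at line 5 remove [euka] add [yojq,whxyv,jjj] -> 10 lines: zaule ahcfh olpo zyz xlduf yojq whxyv jjj ngiix wokou
Hunk 5: at line 2 remove [zyz,xlduf,yojq] add [rld,vioq] -> 9 lines: zaule ahcfh olpo rld vioq whxyv jjj ngiix wokou
Hunk 6: at line 4 remove [vioq] add [rzjo,tzb,qwxa] -> 11 lines: zaule ahcfh olpo rld rzjo tzb qwxa whxyv jjj ngiix wokou
Final line count: 11

Answer: 11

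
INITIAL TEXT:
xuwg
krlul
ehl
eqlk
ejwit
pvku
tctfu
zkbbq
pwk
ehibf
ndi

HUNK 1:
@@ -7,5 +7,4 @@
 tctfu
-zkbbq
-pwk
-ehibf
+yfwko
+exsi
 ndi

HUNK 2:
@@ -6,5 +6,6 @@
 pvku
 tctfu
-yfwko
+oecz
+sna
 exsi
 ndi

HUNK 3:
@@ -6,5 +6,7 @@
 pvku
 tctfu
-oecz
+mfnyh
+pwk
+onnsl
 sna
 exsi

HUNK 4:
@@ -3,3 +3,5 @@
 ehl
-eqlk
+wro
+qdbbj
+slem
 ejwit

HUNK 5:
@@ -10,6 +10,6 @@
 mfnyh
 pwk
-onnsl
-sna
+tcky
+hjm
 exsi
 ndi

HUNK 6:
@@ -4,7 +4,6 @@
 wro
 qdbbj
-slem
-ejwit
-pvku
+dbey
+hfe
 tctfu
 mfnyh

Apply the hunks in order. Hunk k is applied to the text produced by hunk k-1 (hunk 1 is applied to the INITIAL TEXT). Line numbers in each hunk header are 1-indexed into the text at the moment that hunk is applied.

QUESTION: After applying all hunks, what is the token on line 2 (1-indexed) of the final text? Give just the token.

Hunk 1: at line 7 remove [zkbbq,pwk,ehibf] add [yfwko,exsi] -> 10 lines: xuwg krlul ehl eqlk ejwit pvku tctfu yfwko exsi ndi
Hunk 2: at line 6 remove [yfwko] add [oecz,sna] -> 11 lines: xuwg krlul ehl eqlk ejwit pvku tctfu oecz sna exsi ndi
Hunk 3: at line 6 remove [oecz] add [mfnyh,pwk,onnsl] -> 13 lines: xuwg krlul ehl eqlk ejwit pvku tctfu mfnyh pwk onnsl sna exsi ndi
Hunk 4: at line 3 remove [eqlk] add [wro,qdbbj,slem] -> 15 lines: xuwg krlul ehl wro qdbbj slem ejwit pvku tctfu mfnyh pwk onnsl sna exsi ndi
Hunk 5: at line 10 remove [onnsl,sna] add [tcky,hjm] -> 15 lines: xuwg krlul ehl wro qdbbj slem ejwit pvku tctfu mfnyh pwk tcky hjm exsi ndi
Hunk 6: at line 4 remove [slem,ejwit,pvku] add [dbey,hfe] -> 14 lines: xuwg krlul ehl wro qdbbj dbey hfe tctfu mfnyh pwk tcky hjm exsi ndi
Final line 2: krlul

Answer: krlul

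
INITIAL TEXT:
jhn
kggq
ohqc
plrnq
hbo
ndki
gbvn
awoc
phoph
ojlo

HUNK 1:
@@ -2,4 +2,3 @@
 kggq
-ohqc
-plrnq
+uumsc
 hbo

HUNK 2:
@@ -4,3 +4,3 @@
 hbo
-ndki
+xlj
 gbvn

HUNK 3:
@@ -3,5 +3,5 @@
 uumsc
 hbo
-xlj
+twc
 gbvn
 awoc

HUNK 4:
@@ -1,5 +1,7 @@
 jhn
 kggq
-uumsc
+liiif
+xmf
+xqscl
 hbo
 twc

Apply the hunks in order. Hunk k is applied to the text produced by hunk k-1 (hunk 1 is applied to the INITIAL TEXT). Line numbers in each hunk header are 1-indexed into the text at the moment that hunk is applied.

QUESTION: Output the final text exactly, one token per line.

Answer: jhn
kggq
liiif
xmf
xqscl
hbo
twc
gbvn
awoc
phoph
ojlo

Derivation:
Hunk 1: at line 2 remove [ohqc,plrnq] add [uumsc] -> 9 lines: jhn kggq uumsc hbo ndki gbvn awoc phoph ojlo
Hunk 2: at line 4 remove [ndki] add [xlj] -> 9 lines: jhn kggq uumsc hbo xlj gbvn awoc phoph ojlo
Hunk 3: at line 3 remove [xlj] add [twc] -> 9 lines: jhn kggq uumsc hbo twc gbvn awoc phoph ojlo
Hunk 4: at line 1 remove [uumsc] add [liiif,xmf,xqscl] -> 11 lines: jhn kggq liiif xmf xqscl hbo twc gbvn awoc phoph ojlo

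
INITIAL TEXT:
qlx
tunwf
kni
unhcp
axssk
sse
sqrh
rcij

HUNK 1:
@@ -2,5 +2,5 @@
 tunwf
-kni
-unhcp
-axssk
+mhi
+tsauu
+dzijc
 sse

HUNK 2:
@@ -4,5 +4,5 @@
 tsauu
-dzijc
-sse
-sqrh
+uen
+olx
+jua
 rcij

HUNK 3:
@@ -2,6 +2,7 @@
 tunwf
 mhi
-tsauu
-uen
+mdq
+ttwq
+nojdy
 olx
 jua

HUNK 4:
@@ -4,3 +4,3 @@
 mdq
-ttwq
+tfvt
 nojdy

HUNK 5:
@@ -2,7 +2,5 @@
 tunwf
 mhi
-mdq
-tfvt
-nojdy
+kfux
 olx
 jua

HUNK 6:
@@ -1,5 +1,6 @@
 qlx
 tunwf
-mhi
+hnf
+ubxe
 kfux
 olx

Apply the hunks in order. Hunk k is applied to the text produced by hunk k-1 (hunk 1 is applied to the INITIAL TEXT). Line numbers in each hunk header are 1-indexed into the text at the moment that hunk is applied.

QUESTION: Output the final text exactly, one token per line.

Answer: qlx
tunwf
hnf
ubxe
kfux
olx
jua
rcij

Derivation:
Hunk 1: at line 2 remove [kni,unhcp,axssk] add [mhi,tsauu,dzijc] -> 8 lines: qlx tunwf mhi tsauu dzijc sse sqrh rcij
Hunk 2: at line 4 remove [dzijc,sse,sqrh] add [uen,olx,jua] -> 8 lines: qlx tunwf mhi tsauu uen olx jua rcij
Hunk 3: at line 2 remove [tsauu,uen] add [mdq,ttwq,nojdy] -> 9 lines: qlx tunwf mhi mdq ttwq nojdy olx jua rcij
Hunk 4: at line 4 remove [ttwq] add [tfvt] -> 9 lines: qlx tunwf mhi mdq tfvt nojdy olx jua rcij
Hunk 5: at line 2 remove [mdq,tfvt,nojdy] add [kfux] -> 7 lines: qlx tunwf mhi kfux olx jua rcij
Hunk 6: at line 1 remove [mhi] add [hnf,ubxe] -> 8 lines: qlx tunwf hnf ubxe kfux olx jua rcij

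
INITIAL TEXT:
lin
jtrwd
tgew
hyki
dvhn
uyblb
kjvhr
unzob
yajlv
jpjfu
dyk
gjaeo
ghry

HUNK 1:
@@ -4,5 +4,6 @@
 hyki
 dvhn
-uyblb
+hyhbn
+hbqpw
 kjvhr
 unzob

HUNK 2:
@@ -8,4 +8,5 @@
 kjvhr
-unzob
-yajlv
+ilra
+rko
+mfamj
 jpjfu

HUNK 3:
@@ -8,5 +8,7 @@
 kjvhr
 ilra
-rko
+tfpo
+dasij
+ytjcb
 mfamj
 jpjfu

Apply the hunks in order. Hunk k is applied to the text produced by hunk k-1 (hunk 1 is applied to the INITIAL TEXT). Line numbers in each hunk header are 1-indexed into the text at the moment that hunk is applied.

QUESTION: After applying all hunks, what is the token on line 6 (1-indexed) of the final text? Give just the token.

Answer: hyhbn

Derivation:
Hunk 1: at line 4 remove [uyblb] add [hyhbn,hbqpw] -> 14 lines: lin jtrwd tgew hyki dvhn hyhbn hbqpw kjvhr unzob yajlv jpjfu dyk gjaeo ghry
Hunk 2: at line 8 remove [unzob,yajlv] add [ilra,rko,mfamj] -> 15 lines: lin jtrwd tgew hyki dvhn hyhbn hbqpw kjvhr ilra rko mfamj jpjfu dyk gjaeo ghry
Hunk 3: at line 8 remove [rko] add [tfpo,dasij,ytjcb] -> 17 lines: lin jtrwd tgew hyki dvhn hyhbn hbqpw kjvhr ilra tfpo dasij ytjcb mfamj jpjfu dyk gjaeo ghry
Final line 6: hyhbn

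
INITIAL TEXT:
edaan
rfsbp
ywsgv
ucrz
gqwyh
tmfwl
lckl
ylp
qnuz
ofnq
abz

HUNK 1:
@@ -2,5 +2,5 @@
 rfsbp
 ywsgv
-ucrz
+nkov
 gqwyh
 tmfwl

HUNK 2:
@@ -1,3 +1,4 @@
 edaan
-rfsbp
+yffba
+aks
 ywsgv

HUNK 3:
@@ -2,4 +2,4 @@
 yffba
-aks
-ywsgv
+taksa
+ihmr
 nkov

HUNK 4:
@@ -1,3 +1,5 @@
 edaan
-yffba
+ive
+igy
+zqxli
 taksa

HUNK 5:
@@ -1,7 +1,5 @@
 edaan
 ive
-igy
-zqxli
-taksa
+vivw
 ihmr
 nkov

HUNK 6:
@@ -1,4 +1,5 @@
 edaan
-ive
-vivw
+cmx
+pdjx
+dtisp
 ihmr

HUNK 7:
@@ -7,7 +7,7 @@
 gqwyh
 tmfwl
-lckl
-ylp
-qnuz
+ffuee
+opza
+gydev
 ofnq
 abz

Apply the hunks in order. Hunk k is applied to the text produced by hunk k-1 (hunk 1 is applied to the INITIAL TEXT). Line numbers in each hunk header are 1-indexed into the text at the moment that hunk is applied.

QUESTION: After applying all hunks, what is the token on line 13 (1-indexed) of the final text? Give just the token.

Hunk 1: at line 2 remove [ucrz] add [nkov] -> 11 lines: edaan rfsbp ywsgv nkov gqwyh tmfwl lckl ylp qnuz ofnq abz
Hunk 2: at line 1 remove [rfsbp] add [yffba,aks] -> 12 lines: edaan yffba aks ywsgv nkov gqwyh tmfwl lckl ylp qnuz ofnq abz
Hunk 3: at line 2 remove [aks,ywsgv] add [taksa,ihmr] -> 12 lines: edaan yffba taksa ihmr nkov gqwyh tmfwl lckl ylp qnuz ofnq abz
Hunk 4: at line 1 remove [yffba] add [ive,igy,zqxli] -> 14 lines: edaan ive igy zqxli taksa ihmr nkov gqwyh tmfwl lckl ylp qnuz ofnq abz
Hunk 5: at line 1 remove [igy,zqxli,taksa] add [vivw] -> 12 lines: edaan ive vivw ihmr nkov gqwyh tmfwl lckl ylp qnuz ofnq abz
Hunk 6: at line 1 remove [ive,vivw] add [cmx,pdjx,dtisp] -> 13 lines: edaan cmx pdjx dtisp ihmr nkov gqwyh tmfwl lckl ylp qnuz ofnq abz
Hunk 7: at line 7 remove [lckl,ylp,qnuz] add [ffuee,opza,gydev] -> 13 lines: edaan cmx pdjx dtisp ihmr nkov gqwyh tmfwl ffuee opza gydev ofnq abz
Final line 13: abz

Answer: abz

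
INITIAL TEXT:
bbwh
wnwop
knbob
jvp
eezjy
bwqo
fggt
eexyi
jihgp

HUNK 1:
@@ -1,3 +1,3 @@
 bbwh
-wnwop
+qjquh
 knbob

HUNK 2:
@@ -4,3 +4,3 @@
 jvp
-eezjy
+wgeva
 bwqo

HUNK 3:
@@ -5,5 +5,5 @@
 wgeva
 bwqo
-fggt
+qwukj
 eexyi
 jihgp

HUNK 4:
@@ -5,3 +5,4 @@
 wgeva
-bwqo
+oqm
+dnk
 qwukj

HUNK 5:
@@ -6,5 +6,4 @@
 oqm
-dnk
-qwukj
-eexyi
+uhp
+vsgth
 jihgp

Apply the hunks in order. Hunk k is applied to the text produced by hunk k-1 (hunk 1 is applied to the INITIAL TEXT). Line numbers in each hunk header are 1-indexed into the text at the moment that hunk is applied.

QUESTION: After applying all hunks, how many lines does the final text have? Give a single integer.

Hunk 1: at line 1 remove [wnwop] add [qjquh] -> 9 lines: bbwh qjquh knbob jvp eezjy bwqo fggt eexyi jihgp
Hunk 2: at line 4 remove [eezjy] add [wgeva] -> 9 lines: bbwh qjquh knbob jvp wgeva bwqo fggt eexyi jihgp
Hunk 3: at line 5 remove [fggt] add [qwukj] -> 9 lines: bbwh qjquh knbob jvp wgeva bwqo qwukj eexyi jihgp
Hunk 4: at line 5 remove [bwqo] add [oqm,dnk] -> 10 lines: bbwh qjquh knbob jvp wgeva oqm dnk qwukj eexyi jihgp
Hunk 5: at line 6 remove [dnk,qwukj,eexyi] add [uhp,vsgth] -> 9 lines: bbwh qjquh knbob jvp wgeva oqm uhp vsgth jihgp
Final line count: 9

Answer: 9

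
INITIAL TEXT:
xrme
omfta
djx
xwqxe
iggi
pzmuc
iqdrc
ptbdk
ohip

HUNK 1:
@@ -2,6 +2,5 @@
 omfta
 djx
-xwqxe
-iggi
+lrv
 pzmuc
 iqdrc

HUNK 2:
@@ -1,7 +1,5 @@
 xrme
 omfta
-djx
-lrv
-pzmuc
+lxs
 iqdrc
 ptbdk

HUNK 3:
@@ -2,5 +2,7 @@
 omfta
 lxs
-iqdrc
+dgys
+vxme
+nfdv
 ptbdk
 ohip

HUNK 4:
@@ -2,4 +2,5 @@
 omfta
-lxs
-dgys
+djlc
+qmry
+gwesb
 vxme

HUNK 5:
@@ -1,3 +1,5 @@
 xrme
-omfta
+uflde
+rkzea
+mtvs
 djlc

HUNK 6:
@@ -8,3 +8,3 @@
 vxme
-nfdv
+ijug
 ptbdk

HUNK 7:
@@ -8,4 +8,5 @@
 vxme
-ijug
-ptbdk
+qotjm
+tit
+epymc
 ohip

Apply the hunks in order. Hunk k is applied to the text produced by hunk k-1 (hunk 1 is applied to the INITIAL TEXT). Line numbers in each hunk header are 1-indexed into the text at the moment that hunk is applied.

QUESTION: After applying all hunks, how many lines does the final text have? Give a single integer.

Hunk 1: at line 2 remove [xwqxe,iggi] add [lrv] -> 8 lines: xrme omfta djx lrv pzmuc iqdrc ptbdk ohip
Hunk 2: at line 1 remove [djx,lrv,pzmuc] add [lxs] -> 6 lines: xrme omfta lxs iqdrc ptbdk ohip
Hunk 3: at line 2 remove [iqdrc] add [dgys,vxme,nfdv] -> 8 lines: xrme omfta lxs dgys vxme nfdv ptbdk ohip
Hunk 4: at line 2 remove [lxs,dgys] add [djlc,qmry,gwesb] -> 9 lines: xrme omfta djlc qmry gwesb vxme nfdv ptbdk ohip
Hunk 5: at line 1 remove [omfta] add [uflde,rkzea,mtvs] -> 11 lines: xrme uflde rkzea mtvs djlc qmry gwesb vxme nfdv ptbdk ohip
Hunk 6: at line 8 remove [nfdv] add [ijug] -> 11 lines: xrme uflde rkzea mtvs djlc qmry gwesb vxme ijug ptbdk ohip
Hunk 7: at line 8 remove [ijug,ptbdk] add [qotjm,tit,epymc] -> 12 lines: xrme uflde rkzea mtvs djlc qmry gwesb vxme qotjm tit epymc ohip
Final line count: 12

Answer: 12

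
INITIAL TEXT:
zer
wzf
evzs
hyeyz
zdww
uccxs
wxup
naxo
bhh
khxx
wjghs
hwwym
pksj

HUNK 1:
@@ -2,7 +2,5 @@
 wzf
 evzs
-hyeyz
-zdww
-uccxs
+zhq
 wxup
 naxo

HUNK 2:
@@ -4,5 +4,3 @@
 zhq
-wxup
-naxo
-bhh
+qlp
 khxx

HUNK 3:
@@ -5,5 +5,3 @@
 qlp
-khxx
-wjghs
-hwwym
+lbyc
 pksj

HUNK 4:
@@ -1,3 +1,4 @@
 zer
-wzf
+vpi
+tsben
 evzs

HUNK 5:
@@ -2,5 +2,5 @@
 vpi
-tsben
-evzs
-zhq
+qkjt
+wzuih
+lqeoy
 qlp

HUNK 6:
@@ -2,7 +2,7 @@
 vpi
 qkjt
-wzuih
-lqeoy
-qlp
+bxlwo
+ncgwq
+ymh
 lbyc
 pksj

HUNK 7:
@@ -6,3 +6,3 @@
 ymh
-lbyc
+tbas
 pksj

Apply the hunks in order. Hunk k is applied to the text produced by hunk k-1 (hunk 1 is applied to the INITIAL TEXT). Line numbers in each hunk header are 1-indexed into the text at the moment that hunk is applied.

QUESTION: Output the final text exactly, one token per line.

Answer: zer
vpi
qkjt
bxlwo
ncgwq
ymh
tbas
pksj

Derivation:
Hunk 1: at line 2 remove [hyeyz,zdww,uccxs] add [zhq] -> 11 lines: zer wzf evzs zhq wxup naxo bhh khxx wjghs hwwym pksj
Hunk 2: at line 4 remove [wxup,naxo,bhh] add [qlp] -> 9 lines: zer wzf evzs zhq qlp khxx wjghs hwwym pksj
Hunk 3: at line 5 remove [khxx,wjghs,hwwym] add [lbyc] -> 7 lines: zer wzf evzs zhq qlp lbyc pksj
Hunk 4: at line 1 remove [wzf] add [vpi,tsben] -> 8 lines: zer vpi tsben evzs zhq qlp lbyc pksj
Hunk 5: at line 2 remove [tsben,evzs,zhq] add [qkjt,wzuih,lqeoy] -> 8 lines: zer vpi qkjt wzuih lqeoy qlp lbyc pksj
Hunk 6: at line 2 remove [wzuih,lqeoy,qlp] add [bxlwo,ncgwq,ymh] -> 8 lines: zer vpi qkjt bxlwo ncgwq ymh lbyc pksj
Hunk 7: at line 6 remove [lbyc] add [tbas] -> 8 lines: zer vpi qkjt bxlwo ncgwq ymh tbas pksj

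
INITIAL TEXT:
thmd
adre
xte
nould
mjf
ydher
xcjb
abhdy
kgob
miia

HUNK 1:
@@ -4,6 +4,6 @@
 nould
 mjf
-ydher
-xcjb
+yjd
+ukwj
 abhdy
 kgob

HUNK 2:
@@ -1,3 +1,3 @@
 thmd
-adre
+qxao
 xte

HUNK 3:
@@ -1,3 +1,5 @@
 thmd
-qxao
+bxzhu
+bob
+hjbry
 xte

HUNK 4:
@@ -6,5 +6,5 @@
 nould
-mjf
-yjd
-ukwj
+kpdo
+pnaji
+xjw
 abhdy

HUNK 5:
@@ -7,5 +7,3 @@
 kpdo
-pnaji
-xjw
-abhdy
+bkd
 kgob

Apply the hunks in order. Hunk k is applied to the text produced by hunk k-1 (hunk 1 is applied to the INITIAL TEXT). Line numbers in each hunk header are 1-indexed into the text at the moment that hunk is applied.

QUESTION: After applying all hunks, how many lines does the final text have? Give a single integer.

Answer: 10

Derivation:
Hunk 1: at line 4 remove [ydher,xcjb] add [yjd,ukwj] -> 10 lines: thmd adre xte nould mjf yjd ukwj abhdy kgob miia
Hunk 2: at line 1 remove [adre] add [qxao] -> 10 lines: thmd qxao xte nould mjf yjd ukwj abhdy kgob miia
Hunk 3: at line 1 remove [qxao] add [bxzhu,bob,hjbry] -> 12 lines: thmd bxzhu bob hjbry xte nould mjf yjd ukwj abhdy kgob miia
Hunk 4: at line 6 remove [mjf,yjd,ukwj] add [kpdo,pnaji,xjw] -> 12 lines: thmd bxzhu bob hjbry xte nould kpdo pnaji xjw abhdy kgob miia
Hunk 5: at line 7 remove [pnaji,xjw,abhdy] add [bkd] -> 10 lines: thmd bxzhu bob hjbry xte nould kpdo bkd kgob miia
Final line count: 10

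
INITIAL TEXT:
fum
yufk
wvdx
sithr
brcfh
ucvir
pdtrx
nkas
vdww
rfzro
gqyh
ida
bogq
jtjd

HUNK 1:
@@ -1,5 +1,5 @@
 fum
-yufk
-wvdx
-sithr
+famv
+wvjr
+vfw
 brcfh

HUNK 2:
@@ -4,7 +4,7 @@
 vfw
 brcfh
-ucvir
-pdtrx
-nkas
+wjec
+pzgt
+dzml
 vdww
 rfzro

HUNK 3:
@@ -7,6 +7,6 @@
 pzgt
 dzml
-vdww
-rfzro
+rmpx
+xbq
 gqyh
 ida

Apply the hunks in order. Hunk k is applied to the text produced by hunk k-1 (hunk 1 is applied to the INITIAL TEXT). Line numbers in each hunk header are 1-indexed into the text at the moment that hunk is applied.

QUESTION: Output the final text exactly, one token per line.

Hunk 1: at line 1 remove [yufk,wvdx,sithr] add [famv,wvjr,vfw] -> 14 lines: fum famv wvjr vfw brcfh ucvir pdtrx nkas vdww rfzro gqyh ida bogq jtjd
Hunk 2: at line 4 remove [ucvir,pdtrx,nkas] add [wjec,pzgt,dzml] -> 14 lines: fum famv wvjr vfw brcfh wjec pzgt dzml vdww rfzro gqyh ida bogq jtjd
Hunk 3: at line 7 remove [vdww,rfzro] add [rmpx,xbq] -> 14 lines: fum famv wvjr vfw brcfh wjec pzgt dzml rmpx xbq gqyh ida bogq jtjd

Answer: fum
famv
wvjr
vfw
brcfh
wjec
pzgt
dzml
rmpx
xbq
gqyh
ida
bogq
jtjd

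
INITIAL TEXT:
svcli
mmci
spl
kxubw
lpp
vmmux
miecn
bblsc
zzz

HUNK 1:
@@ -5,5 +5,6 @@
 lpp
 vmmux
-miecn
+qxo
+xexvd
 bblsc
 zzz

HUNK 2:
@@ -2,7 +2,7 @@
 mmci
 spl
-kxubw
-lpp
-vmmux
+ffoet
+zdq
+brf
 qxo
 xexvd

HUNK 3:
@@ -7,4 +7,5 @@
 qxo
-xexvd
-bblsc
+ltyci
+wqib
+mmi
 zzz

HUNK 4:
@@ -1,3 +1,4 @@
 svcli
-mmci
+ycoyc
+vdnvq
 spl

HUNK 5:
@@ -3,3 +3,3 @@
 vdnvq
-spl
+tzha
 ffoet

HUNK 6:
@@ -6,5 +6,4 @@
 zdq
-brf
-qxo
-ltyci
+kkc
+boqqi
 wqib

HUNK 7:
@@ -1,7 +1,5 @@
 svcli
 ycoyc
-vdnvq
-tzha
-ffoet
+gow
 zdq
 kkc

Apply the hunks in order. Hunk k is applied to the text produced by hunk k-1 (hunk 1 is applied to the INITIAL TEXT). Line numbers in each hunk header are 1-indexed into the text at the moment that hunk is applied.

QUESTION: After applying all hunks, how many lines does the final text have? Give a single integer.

Hunk 1: at line 5 remove [miecn] add [qxo,xexvd] -> 10 lines: svcli mmci spl kxubw lpp vmmux qxo xexvd bblsc zzz
Hunk 2: at line 2 remove [kxubw,lpp,vmmux] add [ffoet,zdq,brf] -> 10 lines: svcli mmci spl ffoet zdq brf qxo xexvd bblsc zzz
Hunk 3: at line 7 remove [xexvd,bblsc] add [ltyci,wqib,mmi] -> 11 lines: svcli mmci spl ffoet zdq brf qxo ltyci wqib mmi zzz
Hunk 4: at line 1 remove [mmci] add [ycoyc,vdnvq] -> 12 lines: svcli ycoyc vdnvq spl ffoet zdq brf qxo ltyci wqib mmi zzz
Hunk 5: at line 3 remove [spl] add [tzha] -> 12 lines: svcli ycoyc vdnvq tzha ffoet zdq brf qxo ltyci wqib mmi zzz
Hunk 6: at line 6 remove [brf,qxo,ltyci] add [kkc,boqqi] -> 11 lines: svcli ycoyc vdnvq tzha ffoet zdq kkc boqqi wqib mmi zzz
Hunk 7: at line 1 remove [vdnvq,tzha,ffoet] add [gow] -> 9 lines: svcli ycoyc gow zdq kkc boqqi wqib mmi zzz
Final line count: 9

Answer: 9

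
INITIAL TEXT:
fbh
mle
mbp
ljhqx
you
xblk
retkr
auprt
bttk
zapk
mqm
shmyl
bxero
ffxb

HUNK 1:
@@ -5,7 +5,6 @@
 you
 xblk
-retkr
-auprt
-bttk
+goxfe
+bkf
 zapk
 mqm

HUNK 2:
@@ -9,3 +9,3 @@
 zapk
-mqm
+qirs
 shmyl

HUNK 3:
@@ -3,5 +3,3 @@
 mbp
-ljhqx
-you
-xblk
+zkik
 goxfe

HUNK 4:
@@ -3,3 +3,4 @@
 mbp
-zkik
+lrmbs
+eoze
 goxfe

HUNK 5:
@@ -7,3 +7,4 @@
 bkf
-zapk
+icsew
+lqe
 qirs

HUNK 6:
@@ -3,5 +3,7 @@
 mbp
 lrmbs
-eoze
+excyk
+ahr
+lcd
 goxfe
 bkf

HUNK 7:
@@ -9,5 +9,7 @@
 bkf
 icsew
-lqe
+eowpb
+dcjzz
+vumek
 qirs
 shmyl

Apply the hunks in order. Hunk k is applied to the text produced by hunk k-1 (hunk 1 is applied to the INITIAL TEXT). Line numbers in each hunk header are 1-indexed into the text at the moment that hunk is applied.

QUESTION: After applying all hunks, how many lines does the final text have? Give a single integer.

Hunk 1: at line 5 remove [retkr,auprt,bttk] add [goxfe,bkf] -> 13 lines: fbh mle mbp ljhqx you xblk goxfe bkf zapk mqm shmyl bxero ffxb
Hunk 2: at line 9 remove [mqm] add [qirs] -> 13 lines: fbh mle mbp ljhqx you xblk goxfe bkf zapk qirs shmyl bxero ffxb
Hunk 3: at line 3 remove [ljhqx,you,xblk] add [zkik] -> 11 lines: fbh mle mbp zkik goxfe bkf zapk qirs shmyl bxero ffxb
Hunk 4: at line 3 remove [zkik] add [lrmbs,eoze] -> 12 lines: fbh mle mbp lrmbs eoze goxfe bkf zapk qirs shmyl bxero ffxb
Hunk 5: at line 7 remove [zapk] add [icsew,lqe] -> 13 lines: fbh mle mbp lrmbs eoze goxfe bkf icsew lqe qirs shmyl bxero ffxb
Hunk 6: at line 3 remove [eoze] add [excyk,ahr,lcd] -> 15 lines: fbh mle mbp lrmbs excyk ahr lcd goxfe bkf icsew lqe qirs shmyl bxero ffxb
Hunk 7: at line 9 remove [lqe] add [eowpb,dcjzz,vumek] -> 17 lines: fbh mle mbp lrmbs excyk ahr lcd goxfe bkf icsew eowpb dcjzz vumek qirs shmyl bxero ffxb
Final line count: 17

Answer: 17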